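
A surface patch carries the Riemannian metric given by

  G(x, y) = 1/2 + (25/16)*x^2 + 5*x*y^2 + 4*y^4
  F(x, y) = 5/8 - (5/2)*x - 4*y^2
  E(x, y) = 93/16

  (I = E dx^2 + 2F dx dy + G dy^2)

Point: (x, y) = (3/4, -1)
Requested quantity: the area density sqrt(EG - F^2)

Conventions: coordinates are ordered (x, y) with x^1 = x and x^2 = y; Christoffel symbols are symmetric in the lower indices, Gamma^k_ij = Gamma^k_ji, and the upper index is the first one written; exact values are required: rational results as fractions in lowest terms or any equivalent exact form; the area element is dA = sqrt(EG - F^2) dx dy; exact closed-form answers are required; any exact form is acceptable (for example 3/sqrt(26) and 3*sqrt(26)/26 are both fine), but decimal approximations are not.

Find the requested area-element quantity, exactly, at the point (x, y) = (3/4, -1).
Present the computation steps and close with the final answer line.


E = 93/16, F = -21/4, G = 2337/256; EG - F^2 = 104445/4096

Answer: sqrt(EG - F^2) = 3*sqrt(11605)/64


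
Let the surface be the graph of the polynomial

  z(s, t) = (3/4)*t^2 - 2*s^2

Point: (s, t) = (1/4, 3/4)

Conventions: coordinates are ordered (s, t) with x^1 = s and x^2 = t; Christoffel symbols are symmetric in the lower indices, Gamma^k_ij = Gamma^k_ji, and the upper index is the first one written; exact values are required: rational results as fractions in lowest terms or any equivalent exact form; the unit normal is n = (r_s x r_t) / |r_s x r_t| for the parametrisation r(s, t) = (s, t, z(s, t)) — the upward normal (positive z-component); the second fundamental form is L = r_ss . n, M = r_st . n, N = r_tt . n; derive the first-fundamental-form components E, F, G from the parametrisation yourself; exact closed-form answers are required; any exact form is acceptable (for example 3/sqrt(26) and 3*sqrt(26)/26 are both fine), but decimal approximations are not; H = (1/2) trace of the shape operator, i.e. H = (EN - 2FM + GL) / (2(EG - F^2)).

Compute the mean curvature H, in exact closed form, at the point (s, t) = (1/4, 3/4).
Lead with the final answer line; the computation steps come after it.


Answer: H = -1552*sqrt(209)/43681

z_s = -1, z_t = 9/8, z_ss = -4, z_st = 0, z_tt = 3/2
E = 2, F = -9/8, G = 145/64; answer radicand W^2 = 209/64
unnormalised second-form numerators: l = -4, m = 0, n = 3/2; L = l/sqrt(209/64), and similarly M = m/sqrt(W^2), N = n/sqrt(W^2)
H = (E*n - 2*F*m + G*l) / (2*(EG - F^2)*sqrt(W^2)); E*n - 2*F*m + G*l = -97/16, EG - F^2 = 209/64, so H = (-194/209)/sqrt(209/64)


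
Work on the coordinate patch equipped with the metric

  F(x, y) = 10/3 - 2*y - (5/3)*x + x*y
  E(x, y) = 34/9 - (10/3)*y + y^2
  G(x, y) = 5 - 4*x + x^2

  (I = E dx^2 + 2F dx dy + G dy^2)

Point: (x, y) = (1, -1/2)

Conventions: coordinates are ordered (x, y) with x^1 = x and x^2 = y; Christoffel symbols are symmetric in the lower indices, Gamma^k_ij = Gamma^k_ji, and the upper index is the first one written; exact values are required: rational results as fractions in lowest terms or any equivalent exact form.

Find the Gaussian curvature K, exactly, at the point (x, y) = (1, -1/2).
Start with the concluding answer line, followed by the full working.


Answer: K = -1296/58081

E = 205/36, F = 13/6, G = 2, EG - F^2 = 241/36 at the point
E_x = 0, E_y = -13/3, F_x = -13/6, F_y = -1, G_x = -2, G_y = 0
E_yy = 2, F_xy = 1, G_xx = 2
Using the Brioschi determinant formula for K from the metric derivatives:
M1 = [[-E_yy/2 + F_xy - G_xx/2, E_x/2, F_x - E_y/2], [F_y - G_x/2, E, F], [G_y/2, F, G]] = [[-1, 0, 0], [0, 205/36, 13/6], [0, 13/6, 2]]; det M1 = -241/36
M2 = [[0, E_y/2, G_x/2], [E_y/2, E, F], [G_x/2, F, G]] = [[0, -13/6, -1], [-13/6, 205/36, 13/6], [-1, 13/6, 2]]; det M2 = -205/36
det M1 - det M2 = -1; K = -1 / (241/36)^2 = -1296/58081


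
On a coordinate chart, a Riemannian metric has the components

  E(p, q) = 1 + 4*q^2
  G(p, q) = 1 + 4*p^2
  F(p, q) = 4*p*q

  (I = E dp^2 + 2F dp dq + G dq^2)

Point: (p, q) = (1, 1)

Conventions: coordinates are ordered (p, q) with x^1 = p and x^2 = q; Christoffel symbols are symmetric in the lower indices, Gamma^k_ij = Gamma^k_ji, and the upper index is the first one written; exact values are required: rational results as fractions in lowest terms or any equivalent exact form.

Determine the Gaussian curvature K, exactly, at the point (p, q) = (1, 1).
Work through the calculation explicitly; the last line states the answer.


E = 5, F = 4, G = 5, EG - F^2 = 9 at the point
E_p = 0, E_q = 8, F_p = 4, F_q = 4, G_p = 8, G_q = 0
E_qq = 8, F_pq = 4, G_pp = 8
K follows from Brioschi's formula, (det M1 - det M2)/(EG - F^2)^2.
M1 = [[-E_qq/2 + F_pq - G_pp/2, E_p/2, F_p - E_q/2], [F_q - G_p/2, E, F], [G_q/2, F, G]] = [[-4, 0, 0], [0, 5, 4], [0, 4, 5]]; det M1 = -36
M2 = [[0, E_q/2, G_p/2], [E_q/2, E, F], [G_p/2, F, G]] = [[0, 4, 4], [4, 5, 4], [4, 4, 5]]; det M2 = -32
det M1 - det M2 = -4; K = -4 / (9)^2 = -4/81

Answer: K = -4/81


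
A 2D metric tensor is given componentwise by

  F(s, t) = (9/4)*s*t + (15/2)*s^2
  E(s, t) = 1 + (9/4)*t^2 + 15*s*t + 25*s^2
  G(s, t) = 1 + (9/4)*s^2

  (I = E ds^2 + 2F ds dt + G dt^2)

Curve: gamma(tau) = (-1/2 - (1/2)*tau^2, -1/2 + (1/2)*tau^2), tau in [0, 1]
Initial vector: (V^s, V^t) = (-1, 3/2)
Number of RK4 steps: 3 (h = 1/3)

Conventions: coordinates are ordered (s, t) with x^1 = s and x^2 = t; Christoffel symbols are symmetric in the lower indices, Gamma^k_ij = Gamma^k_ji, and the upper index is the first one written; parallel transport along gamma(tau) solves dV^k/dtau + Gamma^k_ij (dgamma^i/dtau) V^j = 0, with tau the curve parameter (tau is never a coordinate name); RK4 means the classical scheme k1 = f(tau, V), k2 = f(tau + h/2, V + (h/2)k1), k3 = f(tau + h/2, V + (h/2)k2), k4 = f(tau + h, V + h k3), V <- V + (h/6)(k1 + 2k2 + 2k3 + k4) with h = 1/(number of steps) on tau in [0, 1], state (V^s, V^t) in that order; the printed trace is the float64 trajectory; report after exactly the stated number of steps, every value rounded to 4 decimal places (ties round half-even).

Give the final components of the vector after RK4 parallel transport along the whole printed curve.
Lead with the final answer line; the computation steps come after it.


Answer: V^s = -0.8894, V^t = 1.5294

gamma'(tau) = (-tau, tau); f(tau, V)^k = -Gamma^k_ij(gamma(tau)) gamma'^i(tau) V^j; h = 1/3; intermediate values shown to 6 dp
curve data and Christoffel symbols at the stage parameters:
  tau = 0.000000: gamma = (-0.500000, -0.500000), gamma' = (0.000000, 0.000000); Gamma_sss = -1.340206, Gamma_sst = -0.402062, Gamma_stt = 0.000000, Gamma_tss = -0.309278, Gamma_tst = -0.092784, Gamma_ttt = 0.000000
  tau = 0.166667: gamma = (-0.513889, -0.486111), gamma' = (-0.166667, 0.166667); Gamma_sss = -1.322087, Gamma_sst = -0.396626, Gamma_stt = 0.000000, Gamma_tss = -0.308951, Gamma_tst = -0.092685, Gamma_ttt = 0.000000
  tau = 0.333333: gamma = (-0.555556, -0.444444), gamma' = (-0.333333, 0.333333); Gamma_sss = -1.270203, Gamma_sst = -0.381061, Gamma_stt = 0.000000, Gamma_tss = -0.307307, Gamma_tst = -0.092192, Gamma_ttt = 0.000000
  tau = 0.500000: gamma = (-0.625000, -0.375000), gamma' = (-0.500000, 0.500000); Gamma_sss = -1.191318, Gamma_sst = -0.357395, Gamma_stt = 0.000000, Gamma_tss = -0.302877, Gamma_tst = -0.090863, Gamma_ttt = 0.000000
  tau = 0.666667: gamma = (-0.722222, -0.277778), gamma' = (-0.666667, 0.666667); Gamma_sss = -1.094707, Gamma_sst = -0.328412, Gamma_stt = 0.000000, Gamma_tss = -0.294438, Gamma_tst = -0.088332, Gamma_ttt = 0.000000
  tau = 0.833333: gamma = (-0.847222, -0.152778), gamma' = (-0.833333, 0.833333); Gamma_sss = -0.989920, Gamma_sst = -0.296976, Gamma_stt = 0.000000, Gamma_tss = -0.281735, Gamma_tst = -0.084520, Gamma_ttt = 0.000000
  tau = 1.000000: gamma = (-1.000000, 0.000000), gamma' = (-1.000000, 1.000000); Gamma_sss = -0.884956, Gamma_sst = -0.265487, Gamma_stt = 0.000000, Gamma_tss = -0.265487, Gamma_tst = -0.079646, Gamma_ttt = 0.000000
step 0: V^s = -1.0000, V^t = 1.5000
step 1: k1 = (0.000000, 0.000000), k2 = (0.055087, 0.012873), k3 = (0.053529, 0.012509), k4 = (0.100032, 0.024201); V <- V + (h/6)(k1 + 2k2 + 2k3 + k4): V^s = -0.9824, V^t = 1.5042
step 2: k1 = (0.100097, 0.024217), k2 = (0.133144, 0.033850), k3 = (0.130560, 0.033193), k4 = (0.147880, 0.039775); V <- V + (h/6)(k1 + 2k2 + 2k3 + k4): V^s = -0.9393, V^t = 1.5152
step 3: k1 = (0.148119, 0.039839), k2 = (0.151528, 0.043125), k3 = (0.151064, 0.042993), k4 = (0.144610, 0.043383); V <- V + (h/6)(k1 + 2k2 + 2k3 + k4): V^s = -0.8894, V^t = 1.5294


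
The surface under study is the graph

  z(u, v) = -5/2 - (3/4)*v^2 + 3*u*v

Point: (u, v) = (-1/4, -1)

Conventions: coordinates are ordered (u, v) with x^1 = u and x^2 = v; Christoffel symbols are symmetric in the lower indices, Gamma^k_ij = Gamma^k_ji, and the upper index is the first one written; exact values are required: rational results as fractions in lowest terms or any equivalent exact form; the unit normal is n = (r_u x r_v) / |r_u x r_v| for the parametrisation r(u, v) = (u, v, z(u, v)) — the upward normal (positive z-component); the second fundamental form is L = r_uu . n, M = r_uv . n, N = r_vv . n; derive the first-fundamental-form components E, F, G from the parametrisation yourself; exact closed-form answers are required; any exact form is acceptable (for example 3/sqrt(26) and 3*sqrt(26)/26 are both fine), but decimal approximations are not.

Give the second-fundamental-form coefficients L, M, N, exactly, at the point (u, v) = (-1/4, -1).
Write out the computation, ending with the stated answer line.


z_u = -3, z_v = 3/4, z_uu = 0, z_uv = 3, z_vv = -3/2
E = 10, F = -9/4, G = 25/16; answer radicand W^2 = 169/16
unnormalised second-form numerators: l = 0, m = 3, n = -3/2; L = l/sqrt(169/16), and similarly M = m/sqrt(W^2), N = n/sqrt(W^2)

Answer: L = 0, M = 12/13, N = -6/13


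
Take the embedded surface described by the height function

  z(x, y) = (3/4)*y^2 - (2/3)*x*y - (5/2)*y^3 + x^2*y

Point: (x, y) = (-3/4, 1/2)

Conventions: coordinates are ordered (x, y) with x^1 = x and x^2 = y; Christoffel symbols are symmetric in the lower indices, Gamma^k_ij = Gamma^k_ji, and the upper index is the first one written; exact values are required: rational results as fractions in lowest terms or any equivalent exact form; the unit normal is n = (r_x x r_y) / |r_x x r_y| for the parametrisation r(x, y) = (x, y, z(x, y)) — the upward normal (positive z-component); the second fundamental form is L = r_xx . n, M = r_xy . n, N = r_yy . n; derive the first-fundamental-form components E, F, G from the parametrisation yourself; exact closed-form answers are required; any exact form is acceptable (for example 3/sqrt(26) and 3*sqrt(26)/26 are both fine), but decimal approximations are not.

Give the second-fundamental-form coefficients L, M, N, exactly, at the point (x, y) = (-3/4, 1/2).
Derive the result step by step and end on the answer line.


z_x = -13/12, z_y = -1/16, z_xx = 1, z_xy = -13/6, z_yy = -6
E = 313/144, F = 13/192, G = 257/256; answer radicand W^2 = 5017/2304
unnormalised second-form numerators: l = 1, m = -13/6, n = -6; L = l/sqrt(5017/2304), and similarly M = m/sqrt(W^2), N = n/sqrt(W^2)

Answer: L = 48*sqrt(5017)/5017, M = -104*sqrt(5017)/5017, N = -288*sqrt(5017)/5017


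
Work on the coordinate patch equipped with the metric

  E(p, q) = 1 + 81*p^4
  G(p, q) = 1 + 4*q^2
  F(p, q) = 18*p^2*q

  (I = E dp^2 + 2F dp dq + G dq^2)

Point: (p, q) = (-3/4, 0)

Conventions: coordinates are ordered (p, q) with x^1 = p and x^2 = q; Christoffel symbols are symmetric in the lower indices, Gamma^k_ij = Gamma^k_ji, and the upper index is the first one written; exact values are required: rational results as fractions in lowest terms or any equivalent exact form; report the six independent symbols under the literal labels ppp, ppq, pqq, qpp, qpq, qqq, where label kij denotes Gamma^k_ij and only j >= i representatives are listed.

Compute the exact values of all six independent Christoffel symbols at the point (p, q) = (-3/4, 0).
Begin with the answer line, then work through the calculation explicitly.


Answer: Gamma_ppp = -17496/6817, Gamma_ppq = 0, Gamma_pqq = 2592/6817, Gamma_qpp = 0, Gamma_qpq = 0, Gamma_qqq = 0

E = 6817/256, F = 0, G = 1 at the point
E_p = -2187/16, E_q = 0, F_p = 0, F_q = 81/8, G_p = 0, G_q = 0
EG - F^2 = 6817/256;  g^inv = (256/6817) * [[1, 0], [0, 6817/256]]
first-kind symbols [ij,l] = (1/2)(d_i g_jl + d_j g_il - d_l g_ij): [pp,p] = E_p/2 = -2187/32, [pp,q] = F_p - E_q/2 = 0, [pq,p] = E_q/2 = 0, [pq,q] = G_p/2 = 0, [qq,p] = F_q - G_p/2 = 81/8, [qq,q] = G_q/2 = 0
Gamma^p_ij = (G*[ij,p] - F*[ij,q])/(EG - F^2), Gamma^q_ij = (E*[ij,q] - F*[ij,p])/(EG - F^2)


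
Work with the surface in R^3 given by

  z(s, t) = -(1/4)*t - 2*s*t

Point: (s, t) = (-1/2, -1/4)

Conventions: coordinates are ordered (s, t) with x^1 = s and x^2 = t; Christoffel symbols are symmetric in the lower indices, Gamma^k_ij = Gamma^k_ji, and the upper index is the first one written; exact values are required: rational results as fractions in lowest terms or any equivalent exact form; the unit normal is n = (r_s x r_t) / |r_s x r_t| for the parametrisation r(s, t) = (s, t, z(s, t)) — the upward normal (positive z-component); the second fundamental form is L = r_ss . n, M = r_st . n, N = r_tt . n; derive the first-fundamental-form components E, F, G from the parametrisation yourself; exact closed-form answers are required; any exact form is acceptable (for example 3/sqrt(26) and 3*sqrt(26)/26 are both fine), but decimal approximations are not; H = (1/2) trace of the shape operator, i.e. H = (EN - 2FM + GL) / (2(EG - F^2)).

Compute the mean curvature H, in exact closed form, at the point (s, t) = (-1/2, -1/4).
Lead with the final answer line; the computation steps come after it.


Answer: H = 48*sqrt(29)/841

z_s = 1/2, z_t = 3/4, z_ss = 0, z_st = -2, z_tt = 0
E = 5/4, F = 3/8, G = 25/16; answer radicand W^2 = 29/16
unnormalised second-form numerators: l = 0, m = -2, n = 0; L = l/sqrt(29/16), and similarly M = m/sqrt(W^2), N = n/sqrt(W^2)
H = (E*n - 2*F*m + G*l) / (2*(EG - F^2)*sqrt(W^2)); E*n - 2*F*m + G*l = 3/2, EG - F^2 = 29/16, so H = (12/29)/sqrt(29/16)


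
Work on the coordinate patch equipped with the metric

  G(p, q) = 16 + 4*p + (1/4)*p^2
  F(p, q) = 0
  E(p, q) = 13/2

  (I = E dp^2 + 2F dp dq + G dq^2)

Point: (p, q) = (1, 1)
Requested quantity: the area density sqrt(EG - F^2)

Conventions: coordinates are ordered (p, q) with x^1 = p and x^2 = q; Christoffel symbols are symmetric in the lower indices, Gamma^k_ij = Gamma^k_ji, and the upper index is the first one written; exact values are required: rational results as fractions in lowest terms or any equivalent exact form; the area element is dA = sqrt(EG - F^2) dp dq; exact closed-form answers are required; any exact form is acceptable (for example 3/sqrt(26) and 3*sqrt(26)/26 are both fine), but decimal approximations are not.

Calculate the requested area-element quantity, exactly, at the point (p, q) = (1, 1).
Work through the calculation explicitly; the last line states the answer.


E = 13/2, F = 0, G = 81/4; EG - F^2 = 1053/8

Answer: sqrt(EG - F^2) = 9*sqrt(26)/4


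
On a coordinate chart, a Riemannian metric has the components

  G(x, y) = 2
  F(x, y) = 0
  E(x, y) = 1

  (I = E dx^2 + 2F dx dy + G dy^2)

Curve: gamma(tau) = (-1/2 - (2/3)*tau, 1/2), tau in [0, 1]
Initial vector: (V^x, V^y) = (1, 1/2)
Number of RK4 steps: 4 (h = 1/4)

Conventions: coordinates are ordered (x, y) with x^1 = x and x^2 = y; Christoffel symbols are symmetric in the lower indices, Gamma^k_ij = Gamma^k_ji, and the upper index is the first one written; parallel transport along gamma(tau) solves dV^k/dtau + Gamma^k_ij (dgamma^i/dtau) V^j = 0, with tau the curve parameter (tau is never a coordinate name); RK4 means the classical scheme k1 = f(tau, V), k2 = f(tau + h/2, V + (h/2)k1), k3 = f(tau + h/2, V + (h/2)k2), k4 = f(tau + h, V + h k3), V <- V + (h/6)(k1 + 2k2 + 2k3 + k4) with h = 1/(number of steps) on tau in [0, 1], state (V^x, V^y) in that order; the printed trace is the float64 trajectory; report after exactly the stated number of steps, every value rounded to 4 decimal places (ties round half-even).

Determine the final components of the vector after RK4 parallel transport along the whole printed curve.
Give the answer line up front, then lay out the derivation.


Answer: V^x = 1.0000, V^y = 0.5000

gamma'(tau) = (-2/3, 0); f(tau, V)^k = -Gamma^k_ij(gamma(tau)) gamma'^i(tau) V^j; h = 1/4; intermediate values shown to 6 dp
curve data and Christoffel symbols at the stage parameters:
  tau = 0.000000: gamma = (-0.500000, 0.500000), gamma' = (-0.666667, 0.000000); Gamma_xxx = 0.000000, Gamma_xxy = 0.000000, Gamma_xyy = 0.000000, Gamma_yxx = 0.000000, Gamma_yxy = 0.000000, Gamma_yyy = 0.000000
  tau = 0.125000: gamma = (-0.583333, 0.500000), gamma' = (-0.666667, 0.000000); Gamma_xxx = 0.000000, Gamma_xxy = 0.000000, Gamma_xyy = 0.000000, Gamma_yxx = 0.000000, Gamma_yxy = 0.000000, Gamma_yyy = 0.000000
  tau = 0.250000: gamma = (-0.666667, 0.500000), gamma' = (-0.666667, 0.000000); Gamma_xxx = 0.000000, Gamma_xxy = 0.000000, Gamma_xyy = 0.000000, Gamma_yxx = 0.000000, Gamma_yxy = 0.000000, Gamma_yyy = 0.000000
  tau = 0.375000: gamma = (-0.750000, 0.500000), gamma' = (-0.666667, 0.000000); Gamma_xxx = 0.000000, Gamma_xxy = 0.000000, Gamma_xyy = 0.000000, Gamma_yxx = 0.000000, Gamma_yxy = 0.000000, Gamma_yyy = 0.000000
  tau = 0.500000: gamma = (-0.833333, 0.500000), gamma' = (-0.666667, 0.000000); Gamma_xxx = 0.000000, Gamma_xxy = 0.000000, Gamma_xyy = 0.000000, Gamma_yxx = 0.000000, Gamma_yxy = 0.000000, Gamma_yyy = 0.000000
  tau = 0.625000: gamma = (-0.916667, 0.500000), gamma' = (-0.666667, 0.000000); Gamma_xxx = 0.000000, Gamma_xxy = 0.000000, Gamma_xyy = 0.000000, Gamma_yxx = 0.000000, Gamma_yxy = 0.000000, Gamma_yyy = 0.000000
  tau = 0.750000: gamma = (-1.000000, 0.500000), gamma' = (-0.666667, 0.000000); Gamma_xxx = 0.000000, Gamma_xxy = 0.000000, Gamma_xyy = 0.000000, Gamma_yxx = 0.000000, Gamma_yxy = 0.000000, Gamma_yyy = 0.000000
  tau = 0.875000: gamma = (-1.083333, 0.500000), gamma' = (-0.666667, 0.000000); Gamma_xxx = 0.000000, Gamma_xxy = 0.000000, Gamma_xyy = 0.000000, Gamma_yxx = 0.000000, Gamma_yxy = 0.000000, Gamma_yyy = 0.000000
  tau = 1.000000: gamma = (-1.166667, 0.500000), gamma' = (-0.666667, 0.000000); Gamma_xxx = 0.000000, Gamma_xxy = 0.000000, Gamma_xyy = 0.000000, Gamma_yxx = 0.000000, Gamma_yxy = 0.000000, Gamma_yyy = 0.000000
step 0: V^x = 1.0000, V^y = 0.5000
step 1: k1 = (0.000000, 0.000000), k2 = (0.000000, 0.000000), k3 = (0.000000, 0.000000), k4 = (0.000000, 0.000000); V <- V + (h/6)(k1 + 2k2 + 2k3 + k4): V^x = 1.0000, V^y = 0.5000
step 2: k1 = (0.000000, 0.000000), k2 = (0.000000, 0.000000), k3 = (0.000000, 0.000000), k4 = (0.000000, 0.000000); V <- V + (h/6)(k1 + 2k2 + 2k3 + k4): V^x = 1.0000, V^y = 0.5000
step 3: k1 = (0.000000, 0.000000), k2 = (0.000000, 0.000000), k3 = (0.000000, 0.000000), k4 = (0.000000, 0.000000); V <- V + (h/6)(k1 + 2k2 + 2k3 + k4): V^x = 1.0000, V^y = 0.5000
step 4: k1 = (0.000000, 0.000000), k2 = (0.000000, 0.000000), k3 = (0.000000, 0.000000), k4 = (0.000000, 0.000000); V <- V + (h/6)(k1 + 2k2 + 2k3 + k4): V^x = 1.0000, V^y = 0.5000


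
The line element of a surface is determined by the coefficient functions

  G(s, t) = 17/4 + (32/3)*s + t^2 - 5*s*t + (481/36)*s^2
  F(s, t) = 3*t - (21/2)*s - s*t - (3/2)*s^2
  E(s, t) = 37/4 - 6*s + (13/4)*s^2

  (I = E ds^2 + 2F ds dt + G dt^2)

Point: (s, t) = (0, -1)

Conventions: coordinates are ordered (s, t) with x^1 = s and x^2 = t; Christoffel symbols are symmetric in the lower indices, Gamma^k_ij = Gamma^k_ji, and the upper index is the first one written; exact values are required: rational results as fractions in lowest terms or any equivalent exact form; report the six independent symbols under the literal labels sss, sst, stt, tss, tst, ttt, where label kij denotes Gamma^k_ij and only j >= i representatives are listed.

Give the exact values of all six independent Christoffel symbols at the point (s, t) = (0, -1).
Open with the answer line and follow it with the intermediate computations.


Answer: Gamma_sss = -236/211, Gamma_sst = 376/633, Gamma_stt = -454/633, Gamma_tss = -1550/633, Gamma_tst = 3478/1899, Gamma_ttt = -380/633

E = 37/4, F = -3, G = 21/4 at the point
E_s = -6, E_t = 0, F_s = -19/2, F_t = 3, G_s = 47/3, G_t = -2
EG - F^2 = 633/16;  g^inv = (16/633) * [[21/4, 3], [3, 37/4]]
first-kind symbols [ij,l] = (1/2)(d_i g_jl + d_j g_il - d_l g_ij): [ss,s] = E_s/2 = -3, [ss,t] = F_s - E_t/2 = -19/2, [st,s] = E_t/2 = 0, [st,t] = G_s/2 = 47/6, [tt,s] = F_t - G_s/2 = -29/6, [tt,t] = G_t/2 = -1
Gamma^s_ij = (G*[ij,s] - F*[ij,t])/(EG - F^2), Gamma^t_ij = (E*[ij,t] - F*[ij,s])/(EG - F^2)


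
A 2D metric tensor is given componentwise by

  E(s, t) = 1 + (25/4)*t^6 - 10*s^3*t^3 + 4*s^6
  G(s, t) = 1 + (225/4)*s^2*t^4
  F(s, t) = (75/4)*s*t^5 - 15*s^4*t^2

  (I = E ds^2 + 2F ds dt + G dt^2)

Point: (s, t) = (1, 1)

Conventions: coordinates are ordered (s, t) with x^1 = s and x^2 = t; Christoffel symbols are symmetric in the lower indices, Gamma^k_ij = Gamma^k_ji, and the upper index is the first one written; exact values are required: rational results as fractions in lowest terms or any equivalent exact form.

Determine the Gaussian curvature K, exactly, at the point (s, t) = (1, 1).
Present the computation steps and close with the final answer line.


E = 5/4, F = 15/4, G = 229/4, EG - F^2 = 115/2 at the point
E_s = -6, E_t = 15/2, F_s = -165/4, F_t = 255/4, G_s = 225/2, G_t = 225
E_tt = 255/2, F_st = -105/4, G_ss = 225/2
Evaluate Brioschi's two determinant matrices M1, M2 and divide by (EG - F^2)^2.
M1 = [[-E_tt/2 + F_st - G_ss/2, E_s/2, F_s - E_t/2], [F_t - G_s/2, E, F], [G_t/2, F, G]] = [[-585/4, -3, -45], [15/2, 5/4, 15/4], [225/2, 15/4, 229/4]]; det M1 = -26595/8
M2 = [[0, E_t/2, G_s/2], [E_t/2, E, F], [G_s/2, F, G]] = [[0, 15/4, 225/4], [15/4, 5/4, 15/4], [225/4, 15/4, 229/4]]; det M2 = -25425/8
det M1 - det M2 = -585/4; K = -585/4 / (115/2)^2 = -117/2645

Answer: K = -117/2645


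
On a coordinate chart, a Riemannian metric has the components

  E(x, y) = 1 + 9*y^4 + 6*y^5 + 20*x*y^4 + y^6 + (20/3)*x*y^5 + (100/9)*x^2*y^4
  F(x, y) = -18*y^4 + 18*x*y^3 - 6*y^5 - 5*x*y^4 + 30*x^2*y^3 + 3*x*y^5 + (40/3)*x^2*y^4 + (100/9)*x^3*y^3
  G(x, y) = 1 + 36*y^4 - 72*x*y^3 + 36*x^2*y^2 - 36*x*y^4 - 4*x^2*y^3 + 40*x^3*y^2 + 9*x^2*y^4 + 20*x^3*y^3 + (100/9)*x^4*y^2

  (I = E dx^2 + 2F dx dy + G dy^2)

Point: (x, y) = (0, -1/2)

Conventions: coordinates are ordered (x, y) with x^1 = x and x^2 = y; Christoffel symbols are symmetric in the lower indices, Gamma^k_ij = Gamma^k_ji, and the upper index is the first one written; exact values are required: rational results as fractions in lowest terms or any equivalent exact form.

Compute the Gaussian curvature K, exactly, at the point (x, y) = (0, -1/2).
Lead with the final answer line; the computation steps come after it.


Answer: K = -256/54289

E = 89/64, F = -15/16, G = 13/4, EG - F^2 = 233/64 at the point
E_x = 25/24, E_y = -45/16, F_x = -85/32, F_y = 57/8, G_x = 27/4, G_y = -18
E_yy = 111/8, F_xy = 271/16, G_xx = 161/8
By Brioschi, K is (det M1 - det M2) divided by (EG - F^2) squared.
M1 = [[-E_yy/2 + F_xy - G_xx/2, E_x/2, F_x - E_y/2], [F_y - G_x/2, E, F], [G_y/2, F, G]] = [[-1/16, 25/48, -5/4], [15/4, 89/64, -15/16], [-9, -15/16, 13/4]]; det M1 = -13753/1024
M2 = [[0, E_y/2, G_x/2], [E_y/2, E, F], [G_x/2, F, G]] = [[0, -45/32, 27/8], [-45/32, 89/64, -15/16], [27/8, -15/16, 13/4]]; det M2 = -13689/1024
det M1 - det M2 = -1/16; K = -1/16 / (233/64)^2 = -256/54289


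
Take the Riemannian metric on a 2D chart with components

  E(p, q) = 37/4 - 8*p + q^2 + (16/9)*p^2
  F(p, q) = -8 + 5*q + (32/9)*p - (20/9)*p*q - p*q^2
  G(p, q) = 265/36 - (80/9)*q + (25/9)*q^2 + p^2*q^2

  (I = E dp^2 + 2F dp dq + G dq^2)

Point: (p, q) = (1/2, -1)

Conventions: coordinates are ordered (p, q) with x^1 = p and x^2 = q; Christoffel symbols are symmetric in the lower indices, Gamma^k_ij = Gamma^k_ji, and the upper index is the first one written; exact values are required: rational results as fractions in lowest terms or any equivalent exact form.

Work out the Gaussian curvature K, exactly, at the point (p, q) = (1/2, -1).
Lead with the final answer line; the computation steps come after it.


Answer: K = 5908/156025

E = 241/36, F = -191/18, G = 347/18, EG - F^2 = 395/24 at the point
E_p = -56/9, E_q = -2, F_p = 43/9, F_q = 44/9, G_p = 1, G_q = -269/18
E_qq = 2, F_pq = -2/9, G_pp = 2
Apply the Brioschi formula K = (det M1 - det M2)/(EG - F^2)^2 over the derivative matrices of E, F, G.
M1 = [[-E_qq/2 + F_pq - G_pp/2, E_p/2, F_p - E_q/2], [F_q - G_p/2, E, F], [G_q/2, F, G]] = [[-20/9, -28/9, 52/9], [79/18, 241/36, -191/18], [-269/36, -191/18, 347/18]]; det M1 = -1/12
M2 = [[0, E_q/2, G_p/2], [E_q/2, E, F], [G_p/2, F, G]] = [[0, -1, 1/2], [-1, 241/36, -191/18], [1/2, -191/18, 347/18]]; det M2 = -1489/144
det M1 - det M2 = 1477/144; K = 1477/144 / (395/24)^2 = 5908/156025


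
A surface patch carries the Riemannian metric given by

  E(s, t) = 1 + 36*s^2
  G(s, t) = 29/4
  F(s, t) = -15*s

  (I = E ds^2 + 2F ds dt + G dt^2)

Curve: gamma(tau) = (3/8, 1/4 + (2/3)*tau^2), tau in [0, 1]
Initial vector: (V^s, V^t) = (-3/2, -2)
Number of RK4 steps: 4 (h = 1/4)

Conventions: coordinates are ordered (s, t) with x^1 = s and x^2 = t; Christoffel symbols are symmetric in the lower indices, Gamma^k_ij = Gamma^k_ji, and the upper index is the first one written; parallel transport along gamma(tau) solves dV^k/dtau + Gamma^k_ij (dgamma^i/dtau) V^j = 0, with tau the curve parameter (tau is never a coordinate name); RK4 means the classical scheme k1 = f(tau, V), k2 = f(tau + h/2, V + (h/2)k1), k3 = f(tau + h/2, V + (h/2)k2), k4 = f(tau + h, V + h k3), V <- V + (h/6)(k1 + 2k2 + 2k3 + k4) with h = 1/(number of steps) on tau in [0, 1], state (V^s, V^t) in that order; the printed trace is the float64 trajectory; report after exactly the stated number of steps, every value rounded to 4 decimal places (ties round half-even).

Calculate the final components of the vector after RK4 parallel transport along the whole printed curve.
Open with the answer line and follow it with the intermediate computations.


Answer: V^s = -1.5000, V^t = -2.0000

gamma'(tau) = (0, (4/3)*tau); f(tau, V)^k = -Gamma^k_ij(gamma(tau)) gamma'^i(tau) V^j; h = 1/4; intermediate values shown to 6 dp
curve data and Christoffel symbols at the stage parameters:
  tau = 0.000000: gamma = (0.375000, 0.250000), gamma' = (0.000000, 0.000000); Gamma_sss = 1.096447, Gamma_sst = 0.000000, Gamma_stt = 0.000000, Gamma_tss = -1.218274, Gamma_tst = 0.000000, Gamma_ttt = 0.000000
  tau = 0.125000: gamma = (0.375000, 0.260417), gamma' = (0.000000, 0.166667); Gamma_sss = 1.096447, Gamma_sst = 0.000000, Gamma_stt = 0.000000, Gamma_tss = -1.218274, Gamma_tst = 0.000000, Gamma_ttt = 0.000000
  tau = 0.250000: gamma = (0.375000, 0.291667), gamma' = (0.000000, 0.333333); Gamma_sss = 1.096447, Gamma_sst = 0.000000, Gamma_stt = 0.000000, Gamma_tss = -1.218274, Gamma_tst = 0.000000, Gamma_ttt = 0.000000
  tau = 0.375000: gamma = (0.375000, 0.343750), gamma' = (0.000000, 0.500000); Gamma_sss = 1.096447, Gamma_sst = 0.000000, Gamma_stt = 0.000000, Gamma_tss = -1.218274, Gamma_tst = 0.000000, Gamma_ttt = 0.000000
  tau = 0.500000: gamma = (0.375000, 0.416667), gamma' = (0.000000, 0.666667); Gamma_sss = 1.096447, Gamma_sst = 0.000000, Gamma_stt = 0.000000, Gamma_tss = -1.218274, Gamma_tst = 0.000000, Gamma_ttt = 0.000000
  tau = 0.625000: gamma = (0.375000, 0.510417), gamma' = (0.000000, 0.833333); Gamma_sss = 1.096447, Gamma_sst = 0.000000, Gamma_stt = 0.000000, Gamma_tss = -1.218274, Gamma_tst = 0.000000, Gamma_ttt = 0.000000
  tau = 0.750000: gamma = (0.375000, 0.625000), gamma' = (0.000000, 1.000000); Gamma_sss = 1.096447, Gamma_sst = 0.000000, Gamma_stt = 0.000000, Gamma_tss = -1.218274, Gamma_tst = 0.000000, Gamma_ttt = 0.000000
  tau = 0.875000: gamma = (0.375000, 0.760417), gamma' = (0.000000, 1.166667); Gamma_sss = 1.096447, Gamma_sst = 0.000000, Gamma_stt = 0.000000, Gamma_tss = -1.218274, Gamma_tst = 0.000000, Gamma_ttt = 0.000000
  tau = 1.000000: gamma = (0.375000, 0.916667), gamma' = (0.000000, 1.333333); Gamma_sss = 1.096447, Gamma_sst = 0.000000, Gamma_stt = 0.000000, Gamma_tss = -1.218274, Gamma_tst = 0.000000, Gamma_ttt = 0.000000
step 0: V^s = -1.5000, V^t = -2.0000
step 1: k1 = (0.000000, 0.000000), k2 = (0.000000, 0.000000), k3 = (0.000000, 0.000000), k4 = (0.000000, 0.000000); V <- V + (h/6)(k1 + 2k2 + 2k3 + k4): V^s = -1.5000, V^t = -2.0000
step 2: k1 = (0.000000, 0.000000), k2 = (0.000000, 0.000000), k3 = (0.000000, 0.000000), k4 = (0.000000, 0.000000); V <- V + (h/6)(k1 + 2k2 + 2k3 + k4): V^s = -1.5000, V^t = -2.0000
step 3: k1 = (0.000000, 0.000000), k2 = (0.000000, 0.000000), k3 = (0.000000, 0.000000), k4 = (0.000000, 0.000000); V <- V + (h/6)(k1 + 2k2 + 2k3 + k4): V^s = -1.5000, V^t = -2.0000
step 4: k1 = (0.000000, 0.000000), k2 = (0.000000, 0.000000), k3 = (0.000000, 0.000000), k4 = (0.000000, 0.000000); V <- V + (h/6)(k1 + 2k2 + 2k3 + k4): V^s = -1.5000, V^t = -2.0000


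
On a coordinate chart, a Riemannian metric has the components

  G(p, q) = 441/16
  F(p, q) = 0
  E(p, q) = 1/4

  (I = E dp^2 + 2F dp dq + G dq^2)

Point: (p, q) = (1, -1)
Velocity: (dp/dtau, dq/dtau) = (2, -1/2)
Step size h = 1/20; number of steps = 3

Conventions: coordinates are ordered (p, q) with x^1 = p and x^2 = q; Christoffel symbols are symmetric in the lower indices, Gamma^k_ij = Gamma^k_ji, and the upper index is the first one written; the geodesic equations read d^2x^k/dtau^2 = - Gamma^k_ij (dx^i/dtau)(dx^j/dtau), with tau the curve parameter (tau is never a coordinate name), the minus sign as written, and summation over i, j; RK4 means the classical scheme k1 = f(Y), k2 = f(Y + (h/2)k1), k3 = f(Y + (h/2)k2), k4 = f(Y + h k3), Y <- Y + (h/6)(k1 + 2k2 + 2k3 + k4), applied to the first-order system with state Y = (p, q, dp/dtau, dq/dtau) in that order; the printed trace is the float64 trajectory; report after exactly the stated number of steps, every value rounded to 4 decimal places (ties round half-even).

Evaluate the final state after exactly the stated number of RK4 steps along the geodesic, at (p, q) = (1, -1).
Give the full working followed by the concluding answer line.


f(Y) = (dp/dtau, dq/dtau, -Gamma^p_ij Y'^i Y'^j, -Gamma^q_ij Y'^i Y'^j) with the Gammas evaluated at the stage position; h = 0.050000; intermediate values shown to 6 dp
step 0: p = 1.0000, q = -1.0000, dp/dtau = 2.0000, dq/dtau = -0.5000
step 1:
  k1: at (p, q) = (1.000000, -1.000000), (dp/dtau, dq/dtau) = (2.000000, -0.500000); Gamma_ppp = 0.000000, Gamma_ppq = 0.000000, Gamma_pqq = 0.000000, Gamma_qpp = 0.000000, Gamma_qpq = 0.000000, Gamma_qqq = 0.000000; k1 = (2.000000, -0.500000, 0.000000, 0.000000)
  k2: at (p, q) = (1.050000, -1.012500), (dp/dtau, dq/dtau) = (2.000000, -0.500000); Gamma_ppp = 0.000000, Gamma_ppq = 0.000000, Gamma_pqq = 0.000000, Gamma_qpp = 0.000000, Gamma_qpq = 0.000000, Gamma_qqq = 0.000000; k2 = (2.000000, -0.500000, 0.000000, 0.000000)
  k3: at (p, q) = (1.050000, -1.012500), (dp/dtau, dq/dtau) = (2.000000, -0.500000); Gamma_ppp = 0.000000, Gamma_ppq = 0.000000, Gamma_pqq = 0.000000, Gamma_qpp = 0.000000, Gamma_qpq = 0.000000, Gamma_qqq = 0.000000; k3 = (2.000000, -0.500000, 0.000000, 0.000000)
  k4: at (p, q) = (1.100000, -1.025000), (dp/dtau, dq/dtau) = (2.000000, -0.500000); Gamma_ppp = 0.000000, Gamma_ppq = 0.000000, Gamma_pqq = 0.000000, Gamma_qpp = 0.000000, Gamma_qpq = 0.000000, Gamma_qqq = 0.000000; k4 = (2.000000, -0.500000, 0.000000, 0.000000)
  Y <- Y + (h/6)(k1 + 2k2 + 2k3 + k4): p = 1.1000, q = -1.0250, dp/dtau = 2.0000, dq/dtau = -0.5000
step 2:
  k1: at (p, q) = (1.100000, -1.025000), (dp/dtau, dq/dtau) = (2.000000, -0.500000); Gamma_ppp = 0.000000, Gamma_ppq = 0.000000, Gamma_pqq = 0.000000, Gamma_qpp = 0.000000, Gamma_qpq = 0.000000, Gamma_qqq = 0.000000; k1 = (2.000000, -0.500000, 0.000000, 0.000000)
  k2: at (p, q) = (1.150000, -1.037500), (dp/dtau, dq/dtau) = (2.000000, -0.500000); Gamma_ppp = 0.000000, Gamma_ppq = 0.000000, Gamma_pqq = 0.000000, Gamma_qpp = 0.000000, Gamma_qpq = 0.000000, Gamma_qqq = 0.000000; k2 = (2.000000, -0.500000, 0.000000, 0.000000)
  k3: at (p, q) = (1.150000, -1.037500), (dp/dtau, dq/dtau) = (2.000000, -0.500000); Gamma_ppp = 0.000000, Gamma_ppq = 0.000000, Gamma_pqq = 0.000000, Gamma_qpp = 0.000000, Gamma_qpq = 0.000000, Gamma_qqq = 0.000000; k3 = (2.000000, -0.500000, 0.000000, 0.000000)
  k4: at (p, q) = (1.200000, -1.050000), (dp/dtau, dq/dtau) = (2.000000, -0.500000); Gamma_ppp = 0.000000, Gamma_ppq = 0.000000, Gamma_pqq = 0.000000, Gamma_qpp = 0.000000, Gamma_qpq = 0.000000, Gamma_qqq = 0.000000; k4 = (2.000000, -0.500000, 0.000000, 0.000000)
  Y <- Y + (h/6)(k1 + 2k2 + 2k3 + k4): p = 1.2000, q = -1.0500, dp/dtau = 2.0000, dq/dtau = -0.5000
step 3:
  k1: at (p, q) = (1.200000, -1.050000), (dp/dtau, dq/dtau) = (2.000000, -0.500000); Gamma_ppp = 0.000000, Gamma_ppq = 0.000000, Gamma_pqq = 0.000000, Gamma_qpp = 0.000000, Gamma_qpq = 0.000000, Gamma_qqq = 0.000000; k1 = (2.000000, -0.500000, 0.000000, 0.000000)
  k2: at (p, q) = (1.250000, -1.062500), (dp/dtau, dq/dtau) = (2.000000, -0.500000); Gamma_ppp = 0.000000, Gamma_ppq = 0.000000, Gamma_pqq = 0.000000, Gamma_qpp = 0.000000, Gamma_qpq = 0.000000, Gamma_qqq = 0.000000; k2 = (2.000000, -0.500000, 0.000000, 0.000000)
  k3: at (p, q) = (1.250000, -1.062500), (dp/dtau, dq/dtau) = (2.000000, -0.500000); Gamma_ppp = 0.000000, Gamma_ppq = 0.000000, Gamma_pqq = 0.000000, Gamma_qpp = 0.000000, Gamma_qpq = 0.000000, Gamma_qqq = 0.000000; k3 = (2.000000, -0.500000, 0.000000, 0.000000)
  k4: at (p, q) = (1.300000, -1.075000), (dp/dtau, dq/dtau) = (2.000000, -0.500000); Gamma_ppp = 0.000000, Gamma_ppq = 0.000000, Gamma_pqq = 0.000000, Gamma_qpp = 0.000000, Gamma_qpq = 0.000000, Gamma_qqq = 0.000000; k4 = (2.000000, -0.500000, 0.000000, 0.000000)
  Y <- Y + (h/6)(k1 + 2k2 + 2k3 + k4): p = 1.3000, q = -1.0750, dp/dtau = 2.0000, dq/dtau = -0.5000

Answer: p = 1.3000, q = -1.0750, dp/dtau = 2.0000, dq/dtau = -0.5000


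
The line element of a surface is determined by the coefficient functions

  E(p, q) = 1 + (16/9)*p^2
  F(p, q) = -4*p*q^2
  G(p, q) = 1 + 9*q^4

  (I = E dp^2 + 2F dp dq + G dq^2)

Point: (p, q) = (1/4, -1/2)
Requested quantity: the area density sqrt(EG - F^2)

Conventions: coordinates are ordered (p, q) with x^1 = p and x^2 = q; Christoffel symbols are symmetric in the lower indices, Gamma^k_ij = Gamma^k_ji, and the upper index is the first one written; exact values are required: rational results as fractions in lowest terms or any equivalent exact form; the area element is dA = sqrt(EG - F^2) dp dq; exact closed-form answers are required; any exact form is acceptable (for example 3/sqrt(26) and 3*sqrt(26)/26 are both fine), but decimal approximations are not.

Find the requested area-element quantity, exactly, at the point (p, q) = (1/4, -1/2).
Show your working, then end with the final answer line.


E = 10/9, F = -1/4, G = 25/16; EG - F^2 = 241/144

Answer: sqrt(EG - F^2) = sqrt(241)/12


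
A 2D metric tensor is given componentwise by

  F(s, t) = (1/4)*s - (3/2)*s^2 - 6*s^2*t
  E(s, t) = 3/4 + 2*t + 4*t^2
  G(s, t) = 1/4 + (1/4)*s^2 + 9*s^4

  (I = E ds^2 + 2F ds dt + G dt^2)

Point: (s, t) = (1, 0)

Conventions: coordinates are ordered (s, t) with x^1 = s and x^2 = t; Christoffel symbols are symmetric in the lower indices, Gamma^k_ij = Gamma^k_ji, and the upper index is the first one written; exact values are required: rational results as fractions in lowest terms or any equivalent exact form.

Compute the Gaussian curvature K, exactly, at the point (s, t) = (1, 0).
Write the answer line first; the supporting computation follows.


Answer: K = -51076/7921

E = 3/4, F = -5/4, G = 19/2, EG - F^2 = 89/16 at the point
E_s = 0, E_t = 2, F_s = -11/4, F_t = -6, G_s = 73/2, G_t = 0
E_tt = 8, F_st = -12, G_ss = 217/2
Brioschi: K = (det M1 - det M2) / (EG - F^2)^2 with the standard first/second-derivative matrices M1, M2.
M1 = [[-E_tt/2 + F_st - G_ss/2, E_s/2, F_s - E_t/2], [F_t - G_s/2, E, F], [G_t/2, F, G]] = [[-281/4, 0, -15/4], [-97/4, 3/4, -5/4], [0, -5/4, 19/2]]; det M1 = -8071/16
M2 = [[0, E_t/2, G_s/2], [E_t/2, E, F], [G_s/2, F, G]] = [[0, 1, 73/4], [1, 3/4, -5/4], [73/4, -5/4, 19/2]]; det M2 = -19515/64
det M1 - det M2 = -12769/64; K = -12769/64 / (89/16)^2 = -51076/7921


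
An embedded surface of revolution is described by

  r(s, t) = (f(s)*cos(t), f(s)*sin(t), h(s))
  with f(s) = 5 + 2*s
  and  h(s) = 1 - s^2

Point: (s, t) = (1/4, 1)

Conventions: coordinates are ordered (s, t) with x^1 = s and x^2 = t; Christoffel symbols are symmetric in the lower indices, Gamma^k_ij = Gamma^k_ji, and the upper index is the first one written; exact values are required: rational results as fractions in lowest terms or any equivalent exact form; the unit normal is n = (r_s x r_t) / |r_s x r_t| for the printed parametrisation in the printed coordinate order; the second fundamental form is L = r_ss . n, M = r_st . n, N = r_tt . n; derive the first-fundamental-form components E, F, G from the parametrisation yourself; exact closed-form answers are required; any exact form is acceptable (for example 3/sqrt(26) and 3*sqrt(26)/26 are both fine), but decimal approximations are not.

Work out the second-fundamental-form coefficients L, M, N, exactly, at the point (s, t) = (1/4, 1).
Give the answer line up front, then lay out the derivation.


Answer: L = -8*sqrt(17)/17, M = 0, N = -11*sqrt(17)/34

f = 11/2, f' = 2, f'' = 0, h' = -1/2, h'' = -2
E = 17/4, F = 0, G = 121/4; answer radicand W^2 = 17/4
unnormalised second-form numerators: l = -4, m = 0, n = -11/4; L = l/sqrt(17/4), and similarly M = m/sqrt(W^2), N = n/sqrt(W^2)


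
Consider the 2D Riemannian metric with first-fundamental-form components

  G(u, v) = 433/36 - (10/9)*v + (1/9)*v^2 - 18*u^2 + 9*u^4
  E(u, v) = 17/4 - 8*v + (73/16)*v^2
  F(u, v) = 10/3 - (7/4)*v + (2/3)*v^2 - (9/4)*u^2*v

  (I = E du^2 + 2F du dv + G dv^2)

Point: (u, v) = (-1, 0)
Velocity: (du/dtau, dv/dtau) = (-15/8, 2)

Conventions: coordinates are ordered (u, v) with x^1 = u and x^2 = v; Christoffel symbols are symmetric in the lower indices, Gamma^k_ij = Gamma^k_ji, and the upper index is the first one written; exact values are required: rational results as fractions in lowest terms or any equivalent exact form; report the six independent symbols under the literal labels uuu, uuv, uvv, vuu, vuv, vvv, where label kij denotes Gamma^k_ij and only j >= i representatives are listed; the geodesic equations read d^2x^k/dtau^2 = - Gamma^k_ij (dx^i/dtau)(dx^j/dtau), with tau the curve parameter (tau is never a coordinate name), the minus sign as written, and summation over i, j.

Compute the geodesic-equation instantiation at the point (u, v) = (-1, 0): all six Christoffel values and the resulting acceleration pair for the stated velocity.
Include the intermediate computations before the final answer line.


E = 17/4, F = 10/3, G = 109/36 at the point
E_u = 0, E_v = -8, F_u = 0, F_v = -4, G_u = 0, G_v = -10/9
EG - F^2 = 253/144;  g^inv = (144/253) * [[109/36, -10/3], [-10/3, 17/4]]
first-kind symbols [ij,l] = (1/2)(d_i g_jl + d_j g_il - d_l g_ij): [uu,u] = E_u/2 = 0, [uu,v] = F_u - E_v/2 = 4, [uv,u] = E_v/2 = -4, [uv,v] = G_u/2 = 0, [vv,u] = F_v - G_u/2 = -4, [vv,v] = G_v/2 = -5/9
Gamma^u_ij = (G*[ij,u] - F*[ij,v])/(EG - F^2), Gamma^v_ij = (E*[ij,v] - F*[ij,u])/(EG - F^2)
Gamma_uuu = -1920/253, Gamma_uuv = -1744/253, Gamma_uvv = -4432/759, Gamma_vuu = 2448/253, Gamma_vuv = 1920/253, Gamma_vvv = 1580/253
d^2u/dtau^2 = -(Gamma_uuu*(-15/8)^2 + 2*Gamma_uuv*(-15/8)*(2) + Gamma_uvv*(2)^2) = -1262/759
d^2v/dtau^2 = -(Gamma_vuu*(-15/8)^2 + 2*Gamma_vuv*(-15/8)*(2) + Gamma_vvv*(2)^2) = -2105/1012

Answer: Gamma_uuu = -1920/253, Gamma_uuv = -1744/253, Gamma_uvv = -4432/759, Gamma_vuu = 2448/253, Gamma_vuv = 1920/253, Gamma_vvv = 1580/253; accelerations (d^2u/dtau^2, d^2v/dtau^2) = (-1262/759, -2105/1012)


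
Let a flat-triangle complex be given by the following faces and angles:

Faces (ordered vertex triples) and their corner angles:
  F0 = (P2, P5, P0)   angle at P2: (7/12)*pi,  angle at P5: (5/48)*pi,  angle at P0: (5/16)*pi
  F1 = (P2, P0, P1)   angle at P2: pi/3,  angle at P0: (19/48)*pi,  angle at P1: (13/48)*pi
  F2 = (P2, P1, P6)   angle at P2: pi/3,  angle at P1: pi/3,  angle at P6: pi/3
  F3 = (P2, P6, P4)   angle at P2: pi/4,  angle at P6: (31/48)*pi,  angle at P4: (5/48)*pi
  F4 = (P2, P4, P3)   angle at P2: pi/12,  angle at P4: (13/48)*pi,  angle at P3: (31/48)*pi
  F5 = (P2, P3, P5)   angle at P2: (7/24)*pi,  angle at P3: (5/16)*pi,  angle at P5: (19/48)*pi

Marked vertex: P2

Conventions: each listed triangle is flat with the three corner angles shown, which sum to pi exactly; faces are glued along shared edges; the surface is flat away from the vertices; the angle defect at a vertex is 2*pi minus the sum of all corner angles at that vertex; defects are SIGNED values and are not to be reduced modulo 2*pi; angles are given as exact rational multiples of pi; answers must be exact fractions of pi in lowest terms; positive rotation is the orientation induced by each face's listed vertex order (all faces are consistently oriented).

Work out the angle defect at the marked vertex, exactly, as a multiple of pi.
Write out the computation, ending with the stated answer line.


Sum of corner angles at P2: (15/8)*pi
defect = 2*pi - (15/8)*pi

Answer: defect(P2) = pi/8
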